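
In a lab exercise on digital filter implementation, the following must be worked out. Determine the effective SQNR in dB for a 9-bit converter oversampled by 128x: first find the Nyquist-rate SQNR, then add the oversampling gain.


Step 1 — baseline SQNR at Nyquist:
SQNR_base = 6.02*N + 1.76
          = 6.02*9 + 1.76
          = 55.94 dB

Step 2 — oversampling processing gain:
G = 10*log10(OSR) = 10*log10(128) = 21.07 dB

Step 3 — total:
SQNR_total = 55.94 + 21.07 = 77.01 dB

Base SQNR = 55.94 dB; oversampled SQNR = 77.01 dB


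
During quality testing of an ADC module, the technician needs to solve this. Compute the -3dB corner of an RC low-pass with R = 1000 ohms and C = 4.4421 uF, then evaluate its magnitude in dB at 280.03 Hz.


Step 1 — cutoff frequency:
fc = 1 / (2*pi*R*C)
C = 4.4421 uF = 4.4421e-06 F
fc = 1 / (2*pi*1000*4.4421e-06)
   = 35.8288 Hz

Step 2 — magnitude at f = 280.03 Hz:
|H(f)| = 1 / sqrt(1 + (f/fc)^2)
f/fc = 280.03 / 35.8288 = 7.815779
|H| = 1 / sqrt(1 + 61.086401) = 0.1269117
|H|_dB = 20*log10(0.1269117) = -17.93 dB

fc = 35.8288 Hz; |H(280.03 Hz)| = -17.93 dB


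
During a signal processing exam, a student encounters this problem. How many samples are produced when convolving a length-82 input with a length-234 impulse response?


Linear convolution output length:
L = N + M - 1
  = 82 + 234 - 1
  = 315 samples

315


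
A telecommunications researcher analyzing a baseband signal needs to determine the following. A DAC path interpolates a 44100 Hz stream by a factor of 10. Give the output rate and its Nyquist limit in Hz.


Step 1 — output sample rate after interpolation by L:
fs_out = L * fs_in = 10 * 44100 = 441000 Hz

Step 2 — Nyquist frequency of the output stream:
f_Nyq = fs_out / 2 = 441000 / 2 = 220500.0 Hz

fs_out = 441000 Hz; f_Nyquist = 220500.0 Hz


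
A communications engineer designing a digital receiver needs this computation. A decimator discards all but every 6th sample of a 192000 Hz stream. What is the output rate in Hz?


Decimation reduces the sample rate:
fs_out = fs_in / M
       = 192000 / 6
       = 32000.0 Hz

32000.0 Hz


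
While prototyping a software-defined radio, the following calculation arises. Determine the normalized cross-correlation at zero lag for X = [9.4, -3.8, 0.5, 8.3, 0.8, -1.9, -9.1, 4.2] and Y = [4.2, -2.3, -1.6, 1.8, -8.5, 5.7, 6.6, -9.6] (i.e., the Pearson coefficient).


Pearson correlation coefficient (population):
r = cov(X,Y) / (std(X) * std(Y))
Mean X = 1.05, Mean Y = -0.4625
Cov(X,Y) = -6.470625
Std(X) = 5.785974, Std(Y) = 5.782287
r = -0.1934

-0.1934


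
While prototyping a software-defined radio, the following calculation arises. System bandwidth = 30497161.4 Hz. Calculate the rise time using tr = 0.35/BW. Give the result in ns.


Rise time from bandwidth relationship:
tr = 0.35 / BW
   = 0.35 / 30497161.4
   = 1.147647794e-08 s
   = 11.4765 ns

11.4765 ns


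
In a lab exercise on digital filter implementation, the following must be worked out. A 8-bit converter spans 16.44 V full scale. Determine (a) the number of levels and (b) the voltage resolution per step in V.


Step 1 — number of quantization levels:
L = 2^N = 2^8 = 256

Step 2 — LSB step size:
delta = Vfs / L
      = 16.44 / 256
      = 0.06421875 V

Levels = 256; step size = 0.06421875 V


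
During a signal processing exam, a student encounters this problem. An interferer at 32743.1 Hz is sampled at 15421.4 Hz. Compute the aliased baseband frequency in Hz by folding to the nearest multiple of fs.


Compute the nearest integer multiple of fs to the signal:
n = round(32743.1 / 15421.4) = 2
f_alias = |32743.1 - 2 * 15421.4|
        = |32743.1 - 30842.8|
        = 1900.3 Hz

1900.3


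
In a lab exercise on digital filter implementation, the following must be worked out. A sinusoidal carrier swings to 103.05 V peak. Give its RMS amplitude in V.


RMS voltage for a sinusoidal waveform:
V_rms = V_peak / sqrt(2)
      = 103.05 / 1.414214
      = 72.867 V

72.867 V


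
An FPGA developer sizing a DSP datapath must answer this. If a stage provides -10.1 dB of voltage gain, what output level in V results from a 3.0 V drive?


Output voltage from dB gain:
V_out = V_in * 10^(gain_dB / 20)
      = 3.0 * 10^(-10.1 / 20)
      = 3.0 * 0.312608
      = 0.9378 V

0.9378 V


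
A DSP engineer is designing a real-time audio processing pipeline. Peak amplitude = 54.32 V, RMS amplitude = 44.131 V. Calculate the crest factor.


Crest factor is the ratio of peak to RMS:
CF = V_peak / V_rms
   = 54.32 / 44.131
   = 1.2309

1.2309


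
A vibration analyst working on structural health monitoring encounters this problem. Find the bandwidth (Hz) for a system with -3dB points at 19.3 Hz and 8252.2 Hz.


Bandwidth is the difference of -3dB frequencies:
BW = f_high - f_low
   = 8252.2 - 19.3
   = 8232.9 Hz

8232.9 Hz


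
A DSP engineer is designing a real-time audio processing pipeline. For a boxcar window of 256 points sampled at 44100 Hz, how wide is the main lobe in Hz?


Main lobe width for a rectangular window:
Width = 2 * fs / N
      = 2 * 44100 / 256
      = 88200 / 256
      = 344.531 Hz

344.531 Hz


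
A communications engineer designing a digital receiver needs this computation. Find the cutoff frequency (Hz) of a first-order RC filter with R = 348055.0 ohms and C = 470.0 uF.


Cutoff frequency of a first-order RC filter:
fc = 1 / (2 * pi * R * C)
C = 470.0 uF = 0.00047 F
fc = 1 / (2 * pi * 348055.0 * 0.00047)
   = 1 / 1027.8402091825
   = 0.000973 Hz

0.000973 Hz


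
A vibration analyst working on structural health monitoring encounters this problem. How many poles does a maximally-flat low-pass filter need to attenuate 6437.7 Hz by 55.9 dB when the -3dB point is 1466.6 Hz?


Butterworth filter order formula:
n = log10(10^(A/10) - 1) / (2 * log10(f_stop/f_pass))
10^(55.9/10) - 1 = 389044.145
f_stop/f_pass = 6437.7 / 1466.6 = 4.3895
n = 4.3507 -> ceil = 5

5


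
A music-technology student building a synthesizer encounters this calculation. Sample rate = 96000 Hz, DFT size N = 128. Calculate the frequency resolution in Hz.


DFT frequency resolution:
df = fs / N
   = 96000 / 128
   = 750.0 Hz

750.0 Hz


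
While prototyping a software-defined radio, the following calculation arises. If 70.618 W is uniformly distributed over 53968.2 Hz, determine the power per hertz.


Power spectral density:
PSD = P / BW
    = 70.618 / 53968.2
    = 0.00130851 W/Hz

0.00130851 W/Hz


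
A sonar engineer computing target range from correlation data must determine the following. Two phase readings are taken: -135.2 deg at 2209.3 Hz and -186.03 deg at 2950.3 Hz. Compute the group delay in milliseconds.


Group delay from phase difference:
tau = -d(phi)/d(omega)
d(phi) = -50.83 deg = -0.887151 rad
d(omega) = 2*pi*(2950.3 - 2209.3) = 4655.8403 rad/s
tau = -(-0.887151) / 4655.8403
    = 0.1905 ms

0.1905 ms


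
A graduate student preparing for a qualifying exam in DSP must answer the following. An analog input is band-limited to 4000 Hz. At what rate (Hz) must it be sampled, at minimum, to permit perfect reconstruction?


The Nyquist rate is twice the maximum frequency component.
fs_min = 2 * fmax
      = 2 * 4000
      = 8000 Hz

8000


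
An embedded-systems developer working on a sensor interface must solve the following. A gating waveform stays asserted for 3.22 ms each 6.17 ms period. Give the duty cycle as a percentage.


Duty cycle as a percentage:
DC = (t_on / T) * 100
   = (3.22 / 6.17) * 100
   = 0.52188 * 100
   = 52.19 %

52.19 %


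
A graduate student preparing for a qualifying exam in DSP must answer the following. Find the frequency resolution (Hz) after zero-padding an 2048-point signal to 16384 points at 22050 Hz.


Frequency resolution after zero-padding:
N_padded = 2048 * 8 = 16384
df = fs / N_padded
   = 22050 / 16384
   = 1.3458 Hz

1.3458 Hz


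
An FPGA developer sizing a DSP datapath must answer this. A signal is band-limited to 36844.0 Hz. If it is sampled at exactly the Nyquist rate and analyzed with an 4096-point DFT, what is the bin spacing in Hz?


Step 1 — Nyquist sampling rate:
fs = 2 * fmax = 2 * 36844.0 = 73688.0 Hz

Step 2 — DFT bin spacing:
df = fs / N = 73688.0 / 4096 = 17.9902 Hz

17.9902 Hz


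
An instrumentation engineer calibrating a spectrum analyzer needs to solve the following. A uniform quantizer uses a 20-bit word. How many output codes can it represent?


Number of quantization levels = 2^N
= 2^20
= 1048576

1048576


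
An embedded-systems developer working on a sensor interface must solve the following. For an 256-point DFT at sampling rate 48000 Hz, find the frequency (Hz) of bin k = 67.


Frequency of DFT bin k:
f_k = k * fs / N
    = 67 * 48000 / 256
    = 3216000 / 256
    = 12562.5 Hz

12562.5 Hz


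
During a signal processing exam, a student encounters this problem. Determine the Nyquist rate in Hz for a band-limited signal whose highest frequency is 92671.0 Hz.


The Nyquist rate is twice the maximum frequency component.
fs_min = 2 * fmax
      = 2 * 92671.0
      = 185342.0 Hz

185342.0


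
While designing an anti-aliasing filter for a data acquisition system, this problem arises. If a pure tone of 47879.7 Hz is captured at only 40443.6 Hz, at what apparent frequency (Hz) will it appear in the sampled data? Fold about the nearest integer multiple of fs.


Compute the nearest integer multiple of fs to the signal:
n = round(47879.7 / 40443.6) = 1
f_alias = |47879.7 - 1 * 40443.6|
        = |47879.7 - 40443.6|
        = 7436.1 Hz

7436.1


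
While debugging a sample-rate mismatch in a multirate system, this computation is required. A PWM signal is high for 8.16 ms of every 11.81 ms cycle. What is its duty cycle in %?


Duty cycle as a percentage:
DC = (t_on / T) * 100
   = (8.16 / 11.81) * 100
   = 0.69094 * 100
   = 69.09 %

69.09 %


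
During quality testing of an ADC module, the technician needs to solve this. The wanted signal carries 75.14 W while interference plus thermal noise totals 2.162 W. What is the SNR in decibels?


SNR in decibels:
SNR = 10 * log10(Ps / Pn)
    = 10 * log10(75.14 / 2.162)
    = 10 * log10(34.7549)
    = 10 * 1.541
    = 15.41 dB

15.41 dB


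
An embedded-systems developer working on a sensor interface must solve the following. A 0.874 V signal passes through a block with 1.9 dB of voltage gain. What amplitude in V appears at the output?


Output voltage from dB gain:
V_out = V_in * 10^(gain_dB / 20)
      = 0.874 * 10^(1.9 / 20)
      = 0.874 * 1.244515
      = 1.0877 V

1.0877 V


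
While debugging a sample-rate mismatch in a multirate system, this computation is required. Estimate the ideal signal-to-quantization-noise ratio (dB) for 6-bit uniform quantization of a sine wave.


Theoretical SNR for a full-scale sinusoid:
SNR = 6.02 * N + 1.76
    = 6.02 * 6 + 1.76
    = 36.12 + 1.76
    = 37.88 dB

37.88 dB


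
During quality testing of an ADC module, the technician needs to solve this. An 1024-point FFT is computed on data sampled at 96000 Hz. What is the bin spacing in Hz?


DFT frequency resolution:
df = fs / N
   = 96000 / 1024
   = 93.75 Hz

93.75 Hz


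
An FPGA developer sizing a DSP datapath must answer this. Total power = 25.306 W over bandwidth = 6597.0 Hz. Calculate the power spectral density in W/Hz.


Power spectral density:
PSD = P / BW
    = 25.306 / 6597.0
    = 0.00383599 W/Hz

0.00383599 W/Hz


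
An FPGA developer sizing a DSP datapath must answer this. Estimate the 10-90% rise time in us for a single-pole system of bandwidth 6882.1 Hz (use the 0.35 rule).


Rise time from bandwidth relationship:
tr = 0.35 / BW
   = 0.35 / 6882.1
   = 5.085656994e-05 s
   = 50.8566 us

50.8566 us


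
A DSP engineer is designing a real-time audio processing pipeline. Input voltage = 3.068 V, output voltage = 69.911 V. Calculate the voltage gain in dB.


Voltage gain in dB:
G = 20 * log10(Vout / Vin)
  = 20 * log10(69.911 / 3.068)
  = 20 * log10(22.787158)
  = 20 * 1.35769
  = 27.15 dB

27.15 dB


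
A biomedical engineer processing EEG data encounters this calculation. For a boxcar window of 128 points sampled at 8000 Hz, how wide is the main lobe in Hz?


Main lobe width for a rectangular window:
Width = 2 * fs / N
      = 2 * 8000 / 128
      = 16000 / 128
      = 125.0 Hz

125.0 Hz


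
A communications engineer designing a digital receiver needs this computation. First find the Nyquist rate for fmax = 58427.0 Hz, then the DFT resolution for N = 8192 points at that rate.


Step 1 — Nyquist sampling rate:
fs = 2 * fmax = 2 * 58427.0 = 116854.0 Hz

Step 2 — DFT bin spacing:
df = fs / N = 116854.0 / 8192 = 14.2644 Hz

14.2644 Hz


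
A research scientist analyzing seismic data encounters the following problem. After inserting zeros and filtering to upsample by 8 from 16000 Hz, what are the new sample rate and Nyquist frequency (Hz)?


Step 1 — output sample rate after interpolation by L:
fs_out = L * fs_in = 8 * 16000 = 128000 Hz

Step 2 — Nyquist frequency of the output stream:
f_Nyq = fs_out / 2 = 128000 / 2 = 64000.0 Hz

fs_out = 128000 Hz; f_Nyquist = 64000.0 Hz


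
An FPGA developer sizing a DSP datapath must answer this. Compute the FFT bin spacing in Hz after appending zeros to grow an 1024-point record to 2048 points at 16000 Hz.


Frequency resolution after zero-padding:
N_padded = 1024 * 2 = 2048
df = fs / N_padded
   = 16000 / 2048
   = 7.8125 Hz

7.8125 Hz


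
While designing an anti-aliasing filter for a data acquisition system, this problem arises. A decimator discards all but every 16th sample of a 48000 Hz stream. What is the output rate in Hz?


Decimation reduces the sample rate:
fs_out = fs_in / M
       = 48000 / 16
       = 3000.0 Hz

3000.0 Hz


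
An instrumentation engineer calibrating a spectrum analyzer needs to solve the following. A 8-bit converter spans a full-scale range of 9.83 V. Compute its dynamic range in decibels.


Dynamic range from full-scale to LSB:
V_min = V_max / 2^bits = 9.83 / 2^8
DR = 20 * log10(V_max / V_min)
   = 20 * log10(2^8)
   = 20 * 8 * log10(2)
   = 48.16 dB

48.16 dB


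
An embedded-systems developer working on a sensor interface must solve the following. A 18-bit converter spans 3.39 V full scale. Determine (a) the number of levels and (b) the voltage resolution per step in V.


Step 1 — number of quantization levels:
L = 2^N = 2^18 = 262144

Step 2 — LSB step size:
delta = Vfs / L
      = 3.39 / 262144
      = 1.293e-05 V

Levels = 262144; step size = 1.293e-05 V


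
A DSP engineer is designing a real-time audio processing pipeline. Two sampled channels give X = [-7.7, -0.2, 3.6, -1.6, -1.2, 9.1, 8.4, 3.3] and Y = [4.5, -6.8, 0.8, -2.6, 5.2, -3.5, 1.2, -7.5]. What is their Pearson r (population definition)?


Pearson correlation coefficient (population):
r = cov(X,Y) / (std(X) * std(Y))
Mean X = 1.7125, Mean Y = -1.0875
Cov(X,Y) = -8.013906
Std(X) = 5.209232, Std(Y) = 4.491781
r = -0.3425

-0.3425


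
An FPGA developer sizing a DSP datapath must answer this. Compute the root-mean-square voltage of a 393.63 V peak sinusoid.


RMS voltage for a sinusoidal waveform:
V_rms = V_peak / sqrt(2)
      = 393.63 / 1.414214
      = 278.338 V

278.338 V


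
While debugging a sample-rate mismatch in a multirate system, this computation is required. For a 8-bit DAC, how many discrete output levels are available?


Number of quantization levels = 2^N
= 2^8
= 256

256


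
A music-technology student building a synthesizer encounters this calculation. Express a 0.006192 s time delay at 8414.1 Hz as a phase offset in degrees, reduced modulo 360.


Phase shift from frequency and time delay:
phi = 360 * f * t_delay
    = 360 * 8414.1 * 0.006192
    = 18756.04 degrees
    mod 360 = 36.04 degrees

36.04 degrees


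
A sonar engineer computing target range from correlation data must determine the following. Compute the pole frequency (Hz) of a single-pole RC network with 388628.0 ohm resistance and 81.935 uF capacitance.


Cutoff frequency of a first-order RC filter:
fc = 1 / (2 * pi * R * C)
C = 81.935 uF = 8.1935e-05 F
fc = 1 / (2 * pi * 388628.0 * 8.1935e-05)
   = 1 / 200.07066423073
   = 0.004998 Hz

0.004998 Hz


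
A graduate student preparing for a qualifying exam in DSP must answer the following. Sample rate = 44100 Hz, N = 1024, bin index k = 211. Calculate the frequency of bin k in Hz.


Frequency of DFT bin k:
f_k = k * fs / N
    = 211 * 44100 / 1024
    = 9305100 / 1024
    = 9087.012 Hz

9087.012 Hz


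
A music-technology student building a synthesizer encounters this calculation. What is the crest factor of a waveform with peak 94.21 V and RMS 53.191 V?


Crest factor is the ratio of peak to RMS:
CF = V_peak / V_rms
   = 94.21 / 53.191
   = 1.7712

1.7712


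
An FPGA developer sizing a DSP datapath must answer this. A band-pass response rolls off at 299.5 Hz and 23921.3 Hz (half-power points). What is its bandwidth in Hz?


Bandwidth is the difference of -3dB frequencies:
BW = f_high - f_low
   = 23921.3 - 299.5
   = 23621.8 Hz

23621.8 Hz


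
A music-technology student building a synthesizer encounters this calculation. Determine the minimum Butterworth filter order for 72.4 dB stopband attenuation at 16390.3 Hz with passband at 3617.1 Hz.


Butterworth filter order formula:
n = log10(10^(A/10) - 1) / (2 * log10(f_stop/f_pass))
10^(72.4/10) - 1 = 17378007.2875
f_stop/f_pass = 16390.3 / 3617.1 = 4.5313
n = 5.5164 -> ceil = 6

6


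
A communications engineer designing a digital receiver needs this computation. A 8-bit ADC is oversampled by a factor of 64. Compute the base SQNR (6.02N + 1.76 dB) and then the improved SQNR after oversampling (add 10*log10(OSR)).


Step 1 — baseline SQNR at Nyquist:
SQNR_base = 6.02*N + 1.76
          = 6.02*8 + 1.76
          = 49.92 dB

Step 2 — oversampling processing gain:
G = 10*log10(OSR) = 10*log10(64) = 18.06 dB

Step 3 — total:
SQNR_total = 49.92 + 18.06 = 67.98 dB

Base SQNR = 49.92 dB; oversampled SQNR = 67.98 dB


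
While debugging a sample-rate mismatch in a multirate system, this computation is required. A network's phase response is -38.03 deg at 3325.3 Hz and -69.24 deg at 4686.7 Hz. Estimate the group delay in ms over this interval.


Group delay from phase difference:
tau = -d(phi)/d(omega)
d(phi) = -31.21 deg = -0.544717 rad
d(omega) = 2*pi*(4686.7 - 3325.3) = 8553.9285 rad/s
tau = -(-0.544717) / 8553.9285
    = 0.0637 ms

0.0637 ms


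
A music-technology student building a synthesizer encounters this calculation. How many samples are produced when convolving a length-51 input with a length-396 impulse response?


Linear convolution output length:
L = N + M - 1
  = 51 + 396 - 1
  = 446 samples

446


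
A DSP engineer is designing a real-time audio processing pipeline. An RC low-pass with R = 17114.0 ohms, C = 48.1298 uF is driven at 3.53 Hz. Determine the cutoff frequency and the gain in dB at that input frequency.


Step 1 — cutoff frequency:
fc = 1 / (2*pi*R*C)
C = 48.1298 uF = 4.81298e-05 F
fc = 1 / (2*pi*17114.0*4.81298e-05)
   = 0.193221 Hz

Step 2 — magnitude at f = 3.53 Hz:
|H(f)| = 1 / sqrt(1 + (f/fc)^2)
f/fc = 3.53 / 0.193221 = 18.269236
|H| = 1 / sqrt(1 + 333.764984) = 0.054655
|H|_dB = 20*log10(0.054655) = -25.25 dB

fc = 0.193221 Hz; |H(3.53 Hz)| = -25.25 dB


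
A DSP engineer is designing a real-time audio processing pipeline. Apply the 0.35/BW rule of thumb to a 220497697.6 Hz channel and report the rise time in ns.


Rise time from bandwidth relationship:
tr = 0.35 / BW
   = 0.35 / 220497697.6
   = 1.587318162e-09 s
   = 1.5873 ns

1.5873 ns


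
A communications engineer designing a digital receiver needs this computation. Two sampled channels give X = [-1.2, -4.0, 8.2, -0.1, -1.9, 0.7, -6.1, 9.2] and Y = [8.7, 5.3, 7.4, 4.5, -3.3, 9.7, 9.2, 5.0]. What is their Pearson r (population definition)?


Pearson correlation coefficient (population):
r = cov(X,Y) / (std(X) * std(Y))
Mean X = 0.6, Mean Y = 5.8125
Cov(X,Y) = 0.45375
Std(X) = 5.096077, Std(Y) = 3.923148
r = 0.0227

0.0227


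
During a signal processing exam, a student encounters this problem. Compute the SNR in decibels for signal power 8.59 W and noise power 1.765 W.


SNR in decibels:
SNR = 10 * log10(Ps / Pn)
    = 10 * log10(8.59 / 1.765)
    = 10 * log10(4.8669)
    = 10 * 0.6872
    = 6.87 dB

6.87 dB


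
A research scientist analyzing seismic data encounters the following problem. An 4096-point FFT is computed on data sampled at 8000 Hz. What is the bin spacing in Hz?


DFT frequency resolution:
df = fs / N
   = 8000 / 4096
   = 1.9531 Hz

1.9531 Hz


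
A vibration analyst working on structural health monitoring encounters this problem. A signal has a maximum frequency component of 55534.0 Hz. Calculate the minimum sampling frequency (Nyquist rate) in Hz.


The Nyquist rate is twice the maximum frequency component.
fs_min = 2 * fmax
      = 2 * 55534.0
      = 111068.0 Hz

111068.0


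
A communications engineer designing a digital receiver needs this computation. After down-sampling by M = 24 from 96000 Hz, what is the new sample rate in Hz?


Decimation reduces the sample rate:
fs_out = fs_in / M
       = 96000 / 24
       = 4000.0 Hz

4000.0 Hz


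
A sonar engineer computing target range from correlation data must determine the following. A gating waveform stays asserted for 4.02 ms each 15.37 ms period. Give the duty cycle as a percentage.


Duty cycle as a percentage:
DC = (t_on / T) * 100
   = (4.02 / 15.37) * 100
   = 0.261548 * 100
   = 26.15 %

26.15 %


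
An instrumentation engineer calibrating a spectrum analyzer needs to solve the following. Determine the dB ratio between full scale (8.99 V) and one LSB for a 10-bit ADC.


Dynamic range from full-scale to LSB:
V_min = V_max / 2^bits = 8.99 / 2^10
DR = 20 * log10(V_max / V_min)
   = 20 * log10(2^10)
   = 20 * 10 * log10(2)
   = 60.21 dB

60.21 dB


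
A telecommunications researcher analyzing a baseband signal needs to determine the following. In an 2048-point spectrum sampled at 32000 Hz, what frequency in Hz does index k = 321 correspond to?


Frequency of DFT bin k:
f_k = k * fs / N
    = 321 * 32000 / 2048
    = 10272000 / 2048
    = 5015.625 Hz

5015.625 Hz


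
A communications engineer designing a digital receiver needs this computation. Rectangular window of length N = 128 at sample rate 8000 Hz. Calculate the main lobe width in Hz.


Main lobe width for a rectangular window:
Width = 2 * fs / N
      = 2 * 8000 / 128
      = 16000 / 128
      = 125.0 Hz

125.0 Hz


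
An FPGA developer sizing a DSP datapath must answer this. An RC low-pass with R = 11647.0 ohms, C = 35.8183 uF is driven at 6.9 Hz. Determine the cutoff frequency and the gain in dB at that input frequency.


Step 1 — cutoff frequency:
fc = 1 / (2*pi*R*C)
C = 35.8183 uF = 3.58183e-05 F
fc = 1 / (2*pi*11647.0*3.58183e-05)
   = 0.381506 Hz

Step 2 — magnitude at f = 6.9 Hz:
|H(f)| = 1 / sqrt(1 + (f/fc)^2)
f/fc = 6.9 / 0.381506 = 18.086216
|H| = 1 / sqrt(1 + 327.111209) = 0.0552064
|H|_dB = 20*log10(0.0552064) = -25.16 dB

fc = 0.381506 Hz; |H(6.9 Hz)| = -25.16 dB


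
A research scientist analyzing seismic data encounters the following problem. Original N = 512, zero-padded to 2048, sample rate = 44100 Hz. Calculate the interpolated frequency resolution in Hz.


Frequency resolution after zero-padding:
N_padded = 512 * 4 = 2048
df = fs / N_padded
   = 44100 / 2048
   = 21.5332 Hz

21.5332 Hz


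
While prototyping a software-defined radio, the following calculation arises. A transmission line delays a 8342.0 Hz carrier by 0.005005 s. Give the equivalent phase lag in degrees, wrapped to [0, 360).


Phase shift from frequency and time delay:
phi = 360 * f * t_delay
    = 360 * 8342.0 * 0.005005
    = 15030.62 degrees
    mod 360 = 270.62 degrees

270.62 degrees


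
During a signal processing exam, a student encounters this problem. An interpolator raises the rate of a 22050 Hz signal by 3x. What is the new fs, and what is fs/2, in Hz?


Step 1 — output sample rate after interpolation by L:
fs_out = L * fs_in = 3 * 22050 = 66150 Hz

Step 2 — Nyquist frequency of the output stream:
f_Nyq = fs_out / 2 = 66150 / 2 = 33075.0 Hz

fs_out = 66150 Hz; f_Nyquist = 33075.0 Hz


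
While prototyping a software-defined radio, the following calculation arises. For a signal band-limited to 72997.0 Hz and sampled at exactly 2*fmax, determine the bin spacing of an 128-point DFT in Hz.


Step 1 — Nyquist sampling rate:
fs = 2 * fmax = 2 * 72997.0 = 145994.0 Hz

Step 2 — DFT bin spacing:
df = fs / N = 145994.0 / 128 = 1140.5781 Hz

1140.5781 Hz


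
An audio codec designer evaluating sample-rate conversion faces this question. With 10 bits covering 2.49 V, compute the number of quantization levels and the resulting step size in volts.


Step 1 — number of quantization levels:
L = 2^N = 2^10 = 1024

Step 2 — LSB step size:
delta = Vfs / L
      = 2.49 / 1024
      = 0.00243164 V

Levels = 1024; step size = 0.00243164 V


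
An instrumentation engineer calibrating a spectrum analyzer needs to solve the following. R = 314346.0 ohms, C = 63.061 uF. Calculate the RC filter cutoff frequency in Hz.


Cutoff frequency of a first-order RC filter:
fc = 1 / (2 * pi * R * C)
C = 63.061 uF = 6.3061e-05 F
fc = 1 / (2 * pi * 314346.0 * 6.3061e-05)
   = 1 / 124.55141336424
   = 0.008029 Hz

0.008029 Hz


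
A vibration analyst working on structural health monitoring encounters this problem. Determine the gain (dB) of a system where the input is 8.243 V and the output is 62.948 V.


Voltage gain in dB:
G = 20 * log10(Vout / Vin)
  = 20 * log10(62.948 / 8.243)
  = 20 * log10(7.63654)
  = 20 * 0.882897
  = 17.66 dB

17.66 dB


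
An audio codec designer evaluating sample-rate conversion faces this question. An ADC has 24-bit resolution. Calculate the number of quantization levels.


Number of quantization levels = 2^N
= 2^24
= 16777216

16777216


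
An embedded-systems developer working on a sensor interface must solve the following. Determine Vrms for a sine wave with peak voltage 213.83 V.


RMS voltage for a sinusoidal waveform:
V_rms = V_peak / sqrt(2)
      = 213.83 / 1.414214
      = 151.201 V

151.201 V


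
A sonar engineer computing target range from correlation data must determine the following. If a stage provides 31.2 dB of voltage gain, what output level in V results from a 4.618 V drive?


Output voltage from dB gain:
V_out = V_in * 10^(gain_dB / 20)
      = 4.618 * 10^(31.2 / 20)
      = 4.618 * 36.307805
      = 167.6694 V

167.6694 V


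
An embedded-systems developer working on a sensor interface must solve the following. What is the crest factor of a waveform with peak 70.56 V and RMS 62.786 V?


Crest factor is the ratio of peak to RMS:
CF = V_peak / V_rms
   = 70.56 / 62.786
   = 1.1238

1.1238


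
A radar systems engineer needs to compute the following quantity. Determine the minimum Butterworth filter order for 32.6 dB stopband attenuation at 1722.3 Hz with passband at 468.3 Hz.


Butterworth filter order formula:
n = log10(10^(A/10) - 1) / (2 * log10(f_stop/f_pass))
10^(32.6/10) - 1 = 1818.7009
f_stop/f_pass = 1722.3 / 468.3 = 3.6778
n = 2.8818 -> ceil = 3

3


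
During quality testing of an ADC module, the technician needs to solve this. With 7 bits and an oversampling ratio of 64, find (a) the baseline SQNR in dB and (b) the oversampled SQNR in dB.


Step 1 — baseline SQNR at Nyquist:
SQNR_base = 6.02*N + 1.76
          = 6.02*7 + 1.76
          = 43.9 dB

Step 2 — oversampling processing gain:
G = 10*log10(OSR) = 10*log10(64) = 18.06 dB

Step 3 — total:
SQNR_total = 43.9 + 18.06 = 61.96 dB

Base SQNR = 43.9 dB; oversampled SQNR = 61.96 dB


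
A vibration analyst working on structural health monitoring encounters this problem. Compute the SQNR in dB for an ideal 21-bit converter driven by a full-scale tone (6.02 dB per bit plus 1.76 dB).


Theoretical SNR for a full-scale sinusoid:
SNR = 6.02 * N + 1.76
    = 6.02 * 21 + 1.76
    = 126.42 + 1.76
    = 128.18 dB

128.18 dB


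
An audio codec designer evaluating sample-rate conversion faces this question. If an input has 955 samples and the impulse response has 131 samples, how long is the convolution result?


Linear convolution output length:
L = N + M - 1
  = 955 + 131 - 1
  = 1085 samples

1085


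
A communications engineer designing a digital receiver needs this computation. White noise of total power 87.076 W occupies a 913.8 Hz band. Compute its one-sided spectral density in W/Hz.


Power spectral density:
PSD = P / BW
    = 87.076 / 913.8
    = 0.09529 W/Hz

0.09529 W/Hz


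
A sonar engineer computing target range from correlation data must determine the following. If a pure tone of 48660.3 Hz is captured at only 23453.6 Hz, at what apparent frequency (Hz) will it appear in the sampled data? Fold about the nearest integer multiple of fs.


Compute the nearest integer multiple of fs to the signal:
n = round(48660.3 / 23453.6) = 2
f_alias = |48660.3 - 2 * 23453.6|
        = |48660.3 - 46907.2|
        = 1753.1 Hz

1753.1


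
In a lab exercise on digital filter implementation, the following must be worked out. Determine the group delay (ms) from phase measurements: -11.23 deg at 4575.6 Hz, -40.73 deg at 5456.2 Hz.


Group delay from phase difference:
tau = -d(phi)/d(omega)
d(phi) = -29.5 deg = -0.514872 rad
d(omega) = 2*pi*(5456.2 - 4575.6) = 5532.973 rad/s
tau = -(-0.514872) / 5532.973
    = 0.0931 ms

0.0931 ms


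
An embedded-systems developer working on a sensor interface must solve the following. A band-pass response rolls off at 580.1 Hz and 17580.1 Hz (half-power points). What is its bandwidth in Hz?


Bandwidth is the difference of -3dB frequencies:
BW = f_high - f_low
   = 17580.1 - 580.1
   = 17000.0 Hz

17000.0 Hz


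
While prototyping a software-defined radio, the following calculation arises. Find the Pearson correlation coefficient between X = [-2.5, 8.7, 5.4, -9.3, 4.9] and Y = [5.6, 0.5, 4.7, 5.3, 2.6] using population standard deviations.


Pearson correlation coefficient (population):
r = cov(X,Y) / (std(X) * std(Y))
Mean X = 1.44, Mean Y = 3.74
Cov(X,Y) = -9.5496
Std(X) = 6.499723, Std(Y) = 1.929352
r = -0.7615

-0.7615


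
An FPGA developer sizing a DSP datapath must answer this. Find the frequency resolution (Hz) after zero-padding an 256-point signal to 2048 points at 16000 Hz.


Frequency resolution after zero-padding:
N_padded = 256 * 8 = 2048
df = fs / N_padded
   = 16000 / 2048
   = 7.8125 Hz

7.8125 Hz


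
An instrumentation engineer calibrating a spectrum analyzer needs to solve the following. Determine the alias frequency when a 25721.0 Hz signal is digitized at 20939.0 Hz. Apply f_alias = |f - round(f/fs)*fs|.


Compute the nearest integer multiple of fs to the signal:
n = round(25721.0 / 20939.0) = 1
f_alias = |25721.0 - 1 * 20939.0|
        = |25721.0 - 20939.0|
        = 4782.0 Hz

4782.0


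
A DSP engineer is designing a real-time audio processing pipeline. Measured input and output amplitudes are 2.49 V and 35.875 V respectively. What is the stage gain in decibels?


Voltage gain in dB:
G = 20 * log10(Vout / Vin)
  = 20 * log10(35.875 / 2.49)
  = 20 * log10(14.407631)
  = 20 * 1.158593
  = 23.17 dB

23.17 dB


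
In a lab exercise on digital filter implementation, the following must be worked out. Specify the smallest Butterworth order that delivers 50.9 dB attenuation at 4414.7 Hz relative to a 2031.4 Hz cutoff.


Butterworth filter order formula:
n = log10(10^(A/10) - 1) / (2 * log10(f_stop/f_pass))
10^(50.9/10) - 1 = 123025.8771
f_stop/f_pass = 4414.7 / 2031.4 = 2.1732
n = 7.5496 -> ceil = 8

8


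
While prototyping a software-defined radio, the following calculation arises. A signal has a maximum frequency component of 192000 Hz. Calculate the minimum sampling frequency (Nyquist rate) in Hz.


The Nyquist rate is twice the maximum frequency component.
fs_min = 2 * fmax
      = 2 * 192000
      = 384000 Hz

384000


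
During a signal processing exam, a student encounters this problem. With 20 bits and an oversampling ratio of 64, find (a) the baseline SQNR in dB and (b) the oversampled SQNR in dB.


Step 1 — baseline SQNR at Nyquist:
SQNR_base = 6.02*N + 1.76
          = 6.02*20 + 1.76
          = 122.16 dB

Step 2 — oversampling processing gain:
G = 10*log10(OSR) = 10*log10(64) = 18.06 dB

Step 3 — total:
SQNR_total = 122.16 + 18.06 = 140.22 dB

Base SQNR = 122.16 dB; oversampled SQNR = 140.22 dB


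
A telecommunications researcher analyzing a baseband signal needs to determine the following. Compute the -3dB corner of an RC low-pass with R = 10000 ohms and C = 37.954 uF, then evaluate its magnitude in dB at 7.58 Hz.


Step 1 — cutoff frequency:
fc = 1 / (2*pi*R*C)
C = 37.954 uF = 3.7954e-05 F
fc = 1 / (2*pi*10000*3.7954e-05)
   = 0.419336 Hz

Step 2 — magnitude at f = 7.58 Hz:
|H(f)| = 1 / sqrt(1 + (f/fc)^2)
f/fc = 7.58 / 0.419336 = 18.076197
|H| = 1 / sqrt(1 + 326.748898) = 0.0552369
|H|_dB = 20*log10(0.0552369) = -25.16 dB

fc = 0.419336 Hz; |H(7.58 Hz)| = -25.16 dB


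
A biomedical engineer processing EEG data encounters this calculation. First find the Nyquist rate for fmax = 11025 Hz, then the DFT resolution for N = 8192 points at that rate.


Step 1 — Nyquist sampling rate:
fs = 2 * fmax = 2 * 11025 = 22050 Hz

Step 2 — DFT bin spacing:
df = fs / N = 22050 / 8192 = 2.6917 Hz

2.6917 Hz


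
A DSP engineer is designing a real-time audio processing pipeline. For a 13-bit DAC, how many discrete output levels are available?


Number of quantization levels = 2^N
= 2^13
= 8192

8192


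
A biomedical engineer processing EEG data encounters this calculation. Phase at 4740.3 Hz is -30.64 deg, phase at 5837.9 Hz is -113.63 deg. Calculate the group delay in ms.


Group delay from phase difference:
tau = -d(phi)/d(omega)
d(phi) = -82.99 deg = -1.448449 rad
d(omega) = 2*pi*(5837.9 - 4740.3) = 6896.4242 rad/s
tau = -(-1.448449) / 6896.4242
    = 0.21 ms

0.21 ms


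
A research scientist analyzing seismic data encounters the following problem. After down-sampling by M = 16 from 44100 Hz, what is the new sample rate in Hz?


Decimation reduces the sample rate:
fs_out = fs_in / M
       = 44100 / 16
       = 2756.25 Hz

2756.25 Hz


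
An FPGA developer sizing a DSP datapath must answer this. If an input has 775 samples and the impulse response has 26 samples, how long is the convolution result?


Linear convolution output length:
L = N + M - 1
  = 775 + 26 - 1
  = 800 samples

800


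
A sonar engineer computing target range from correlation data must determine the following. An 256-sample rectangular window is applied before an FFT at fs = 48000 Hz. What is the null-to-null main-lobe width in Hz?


Main lobe width for a rectangular window:
Width = 2 * fs / N
      = 2 * 48000 / 256
      = 96000 / 256
      = 375.0 Hz

375.0 Hz


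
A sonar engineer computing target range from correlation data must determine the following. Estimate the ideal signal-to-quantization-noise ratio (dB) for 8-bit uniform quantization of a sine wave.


Theoretical SNR for a full-scale sinusoid:
SNR = 6.02 * N + 1.76
    = 6.02 * 8 + 1.76
    = 48.16 + 1.76
    = 49.92 dB

49.92 dB


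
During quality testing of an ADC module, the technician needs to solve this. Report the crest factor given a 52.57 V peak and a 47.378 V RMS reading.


Crest factor is the ratio of peak to RMS:
CF = V_peak / V_rms
   = 52.57 / 47.378
   = 1.1096

1.1096


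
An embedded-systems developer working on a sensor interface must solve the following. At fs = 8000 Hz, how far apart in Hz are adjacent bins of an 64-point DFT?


DFT frequency resolution:
df = fs / N
   = 8000 / 64
   = 125.0 Hz

125.0 Hz


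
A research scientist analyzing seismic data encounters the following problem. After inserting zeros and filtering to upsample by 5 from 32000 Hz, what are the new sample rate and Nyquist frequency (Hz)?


Step 1 — output sample rate after interpolation by L:
fs_out = L * fs_in = 5 * 32000 = 160000 Hz

Step 2 — Nyquist frequency of the output stream:
f_Nyq = fs_out / 2 = 160000 / 2 = 80000.0 Hz

fs_out = 160000 Hz; f_Nyquist = 80000.0 Hz


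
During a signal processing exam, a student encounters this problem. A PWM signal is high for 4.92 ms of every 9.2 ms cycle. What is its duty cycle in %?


Duty cycle as a percentage:
DC = (t_on / T) * 100
   = (4.92 / 9.2) * 100
   = 0.534783 * 100
   = 53.48 %

53.48 %


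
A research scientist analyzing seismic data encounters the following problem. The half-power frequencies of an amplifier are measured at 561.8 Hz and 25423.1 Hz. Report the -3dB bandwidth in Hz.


Bandwidth is the difference of -3dB frequencies:
BW = f_high - f_low
   = 25423.1 - 561.8
   = 24861.3 Hz

24861.3 Hz


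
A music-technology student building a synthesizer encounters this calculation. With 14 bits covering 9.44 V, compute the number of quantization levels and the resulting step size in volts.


Step 1 — number of quantization levels:
L = 2^N = 2^14 = 16384

Step 2 — LSB step size:
delta = Vfs / L
      = 9.44 / 16384
      = 0.00057617 V

Levels = 16384; step size = 0.00057617 V


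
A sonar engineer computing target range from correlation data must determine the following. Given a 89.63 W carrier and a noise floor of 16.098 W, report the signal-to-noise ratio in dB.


SNR in decibels:
SNR = 10 * log10(Ps / Pn)
    = 10 * log10(89.63 / 16.098)
    = 10 * log10(5.5678)
    = 10 * 0.7457
    = 7.46 dB

7.46 dB


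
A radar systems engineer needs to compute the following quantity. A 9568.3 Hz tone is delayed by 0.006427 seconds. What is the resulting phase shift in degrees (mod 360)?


Phase shift from frequency and time delay:
phi = 360 * f * t_delay
    = 360 * 9568.3 * 0.006427
    = 22138.37 degrees
    mod 360 = 178.37 degrees

178.37 degrees


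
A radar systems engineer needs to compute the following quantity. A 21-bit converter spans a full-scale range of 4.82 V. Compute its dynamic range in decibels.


Dynamic range from full-scale to LSB:
V_min = V_max / 2^bits = 4.82 / 2^21
DR = 20 * log10(V_max / V_min)
   = 20 * log10(2^21)
   = 20 * 21 * log10(2)
   = 126.43 dB

126.43 dB


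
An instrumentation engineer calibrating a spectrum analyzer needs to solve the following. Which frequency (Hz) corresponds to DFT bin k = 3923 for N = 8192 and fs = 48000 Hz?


Frequency of DFT bin k:
f_k = k * fs / N
    = 3923 * 48000 / 8192
    = 188304000 / 8192
    = 22986.328 Hz

22986.328 Hz


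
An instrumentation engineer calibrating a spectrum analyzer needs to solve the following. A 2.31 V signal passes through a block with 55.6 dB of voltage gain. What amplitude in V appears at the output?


Output voltage from dB gain:
V_out = V_in * 10^(gain_dB / 20)
      = 2.31 * 10^(55.6 / 20)
      = 2.31 * 602.559586
      = 1391.9126 V

1391.9126 V


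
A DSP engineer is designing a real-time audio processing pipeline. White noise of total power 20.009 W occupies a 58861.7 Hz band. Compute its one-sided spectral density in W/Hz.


Power spectral density:
PSD = P / BW
    = 20.009 / 58861.7
    = 0.00033993 W/Hz

0.00033993 W/Hz


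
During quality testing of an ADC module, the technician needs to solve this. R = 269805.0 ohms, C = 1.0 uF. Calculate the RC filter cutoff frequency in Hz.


Cutoff frequency of a first-order RC filter:
fc = 1 / (2 * pi * R * C)
C = 1.0 uF = 1e-06 F
fc = 1 / (2 * pi * 269805.0 * 1e-06)
   = 1 / 1.6952348118036
   = 0.589889 Hz

0.589889 Hz


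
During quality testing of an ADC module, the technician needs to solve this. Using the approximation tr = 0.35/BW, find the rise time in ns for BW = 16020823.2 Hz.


Rise time from bandwidth relationship:
tr = 0.35 / BW
   = 0.35 / 16020823.2
   = 2.184656778e-08 s
   = 21.8466 ns

21.8466 ns
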